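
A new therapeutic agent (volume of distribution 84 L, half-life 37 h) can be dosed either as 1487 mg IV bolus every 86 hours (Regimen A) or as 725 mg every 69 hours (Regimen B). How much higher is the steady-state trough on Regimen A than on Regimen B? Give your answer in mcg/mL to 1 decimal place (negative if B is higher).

1.2 mcg/mL

Regimen A: f = (1/2)^(86/37) ≈ 0.1997; Cmin,ss = (1487/84)·f/(1−f) ≈ 4.417 mcg/mL.
Regimen B: f = (1/2)^(69/37) ≈ 0.2745; Cmin,ss = (725/84)·f/(1−f) ≈ 3.266 mcg/mL.
Difference ≈ 4.417 − 3.266 ≈ 1.151 mcg/mL.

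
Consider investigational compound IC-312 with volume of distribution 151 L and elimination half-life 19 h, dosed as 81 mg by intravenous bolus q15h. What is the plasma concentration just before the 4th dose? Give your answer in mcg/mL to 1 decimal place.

0.6 mcg/mL

f = (1/2)^(τ/t½) = (1/2)^(15/19) ≈ 0.5786.
C₀ = D/Vd = 81/151 ≈ 0.536 mcg/mL.
Before the 4th dose, 3 doses have been given. Superposition: Cmin = C₀·(f + f² + … + f^3).
≈ 0.536 × (0.5786 + 0.3348 + 0.1937) ≈ 0.536 × 1.1071 ≈ 0.593 mcg/mL.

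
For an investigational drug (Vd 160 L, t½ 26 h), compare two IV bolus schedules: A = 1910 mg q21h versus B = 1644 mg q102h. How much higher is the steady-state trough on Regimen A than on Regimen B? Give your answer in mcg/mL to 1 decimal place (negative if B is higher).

Regimen A: f = (1/2)^(21/26) ≈ 0.5713; Cmin,ss = (1910/160)·f/(1−f) ≈ 15.908 mcg/mL.
Regimen B: f = (1/2)^(102/26) ≈ 0.0659; Cmin,ss = (1644/160)·f/(1−f) ≈ 0.725 mcg/mL.
Difference ≈ 15.908 − 0.725 ≈ 15.183 mcg/mL.

15.2 mcg/mL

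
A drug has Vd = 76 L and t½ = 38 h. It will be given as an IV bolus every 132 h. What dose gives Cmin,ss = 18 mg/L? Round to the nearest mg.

13829 mg

τ/t½ = 132/38 ≈ 3.4737, so f = (1/2)^(132/38) ≈ 0.090015.
Cmin,ss = (D/Vd)·f/(1−f), so D = Cmin,ss·Vd·(1−f)/f.
D = 18 × 76 × (1−f)/f ≈ 18 × 76 × 10.10926 ≈ 13829.47 mg.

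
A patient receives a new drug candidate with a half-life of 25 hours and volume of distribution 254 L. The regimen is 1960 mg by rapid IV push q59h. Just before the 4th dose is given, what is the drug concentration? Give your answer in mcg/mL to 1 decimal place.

f = (1/2)^(τ/t½) = (1/2)^(59/25) ≈ 0.1948.
C₀ = D/Vd = 1960/254 ≈ 7.717 mcg/mL.
Before the 4th dose, 3 doses have been given. Superposition: Cmin = C₀·(f + f² + … + f^3).
≈ 7.717 × (0.1948 + 0.0379 + 0.0074) ≈ 7.717 × 0.2401 ≈ 1.853 mcg/mL.

1.9 mcg/mL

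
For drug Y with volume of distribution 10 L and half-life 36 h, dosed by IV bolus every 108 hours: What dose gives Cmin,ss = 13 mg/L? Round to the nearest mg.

τ/t½ = 108/36 ≈ 3, so f = (1/2)^(108/36) ≈ 0.125000.
Cmin,ss = (D/Vd)·f/(1−f), so D = Cmin,ss·Vd·(1−f)/f.
D = 13 × 10 × (1−f)/f ≈ 13 × 10 × 7.00000 ≈ 910.00 mg.

910 mg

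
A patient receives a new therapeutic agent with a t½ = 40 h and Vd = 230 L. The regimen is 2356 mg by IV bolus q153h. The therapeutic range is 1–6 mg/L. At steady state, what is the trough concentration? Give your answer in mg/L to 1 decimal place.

Over one 153-h interval, 153/40 ≈ 3.825 half-lives elapse, leaving f ≈ 0.0706 of each dose.
Accumulation ratio R = 1/(1 − f) ≈ 1/0.9294 ≈ 1.0760.
Single-dose peak C₀ = D/Vd = 2356/230 ≈ 10.243 mg/L.
Steady-state peak Cmax,ss = C₀·R ≈ 10.243 × 1.0760 ≈ 11.021 mg/L.
One interval later, Cmin,ss = Cmax,ss·e^(−kτ) ≈ 11.021 × 0.0706 ≈ 0.778 mg/L.
Trough 0.8 mg/L vs MEC 1 mg/L: subtherapeutic.

0.8 mg/L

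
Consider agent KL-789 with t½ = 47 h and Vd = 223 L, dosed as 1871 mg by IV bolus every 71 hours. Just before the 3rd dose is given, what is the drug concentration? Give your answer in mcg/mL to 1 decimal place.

4.0 mcg/mL

f = (1/2)^(τ/t½) = (1/2)^(71/47) ≈ 0.3510.
C₀ = D/Vd = 1871/223 ≈ 8.390 mcg/mL.
Before the 3rd dose, 2 doses have been given. Superposition: Cmin = C₀·(f + f²).
≈ 8.390 × (0.3510 + 0.1232) ≈ 8.390 × 0.4742 ≈ 3.979 mcg/mL.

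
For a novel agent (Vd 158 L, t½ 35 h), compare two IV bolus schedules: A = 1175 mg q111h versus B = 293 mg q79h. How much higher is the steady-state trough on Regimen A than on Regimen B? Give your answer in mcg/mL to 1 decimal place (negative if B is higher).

Regimen A: f = (1/2)^(111/35) ≈ 0.1110; Cmin,ss = (1175/158)·f/(1−f) ≈ 0.929 mcg/mL.
Regimen B: f = (1/2)^(79/35) ≈ 0.2092; Cmin,ss = (293/158)·f/(1−f) ≈ 0.491 mcg/mL.
Difference ≈ 0.929 − 0.491 ≈ 0.438 mcg/mL.

0.4 mcg/mL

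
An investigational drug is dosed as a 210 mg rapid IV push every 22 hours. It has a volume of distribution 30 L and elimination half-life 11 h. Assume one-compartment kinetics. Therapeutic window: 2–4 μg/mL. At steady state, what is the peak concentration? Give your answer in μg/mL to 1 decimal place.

The dosing interval is 2 half-lives, so f = 2^(−2) = 0.25.
At steady state, R = 1/(1 − 0.25) = 4/3.
Single-dose peak C₀ = D/Vd = 210/30 = 7 μg/mL.
Steady-state peak Cmax,ss = C₀·R = 7 × 4/3 ≈ 9.333 μg/mL.
Peak 9.3 μg/mL vs MTC 4 μg/mL: exceeds toxic threshold.

9.3 μg/mL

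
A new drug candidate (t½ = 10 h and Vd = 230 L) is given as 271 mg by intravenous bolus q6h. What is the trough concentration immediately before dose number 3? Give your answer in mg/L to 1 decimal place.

1.3 mg/L

f = (1/2)^(τ/t½) = (1/2)^(6/10) ≈ 0.6598.
C₀ = D/Vd = 271/230 ≈ 1.178 mg/L.
Before the 3rd dose, 2 doses have been given. Superposition: Cmin = C₀·(f + f²).
≈ 1.178 × (0.6598 + 0.4353) ≈ 1.178 × 1.0951 ≈ 1.290 mg/L.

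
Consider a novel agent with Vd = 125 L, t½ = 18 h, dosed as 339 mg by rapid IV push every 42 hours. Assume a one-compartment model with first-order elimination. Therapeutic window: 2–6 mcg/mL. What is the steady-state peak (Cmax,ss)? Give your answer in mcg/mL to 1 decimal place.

3.4 mcg/mL

k = ln2/t½ = ln2/18 ≈ 0.038508 h⁻¹; fraction remaining f = e^(−kτ) = e^(−0.038508×42) ≈ 0.1984.
At steady state, accumulation factor R = 1/(1 − e^(−kτ)) ≈ 1.2475.
Each bolus raises the concentration by D/Vd = 339/125 ≈ 2.712 mcg/mL.
Cmax,ss = C₀/(1 − f) ≈ 2.712/0.8016 ≈ 3.383 mcg/mL.
Peak 3.4 mcg/mL vs MTC 6 mcg/mL: below toxic threshold.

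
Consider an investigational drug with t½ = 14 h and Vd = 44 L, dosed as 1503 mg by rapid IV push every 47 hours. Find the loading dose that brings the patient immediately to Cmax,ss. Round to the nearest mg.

f = (1/2)^(47/14) ≈ 0.097589; accumulation ratio R = 1/(1−f) ≈ 1.10814.
Loading dose to hit Cmax,ss on first dose: D_load = D_maint·R ≈ 1503 × 1.10814 ≈ 1665.53 mg.

1666 mg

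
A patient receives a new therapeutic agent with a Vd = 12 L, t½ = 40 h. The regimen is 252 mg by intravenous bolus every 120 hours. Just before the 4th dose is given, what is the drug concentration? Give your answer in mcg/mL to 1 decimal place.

3.0 mcg/mL

f = (1/2)^(τ/t½) = (1/2)^(120/40) ≈ 0.1250.
C₀ = D/Vd = 252/12 ≈ 21.000 mcg/mL.
Before the 4th dose, 3 doses have been given. Superposition: Cmin = C₀·(f + f² + … + f^3).
≈ 21.000 × (0.1250 + 0.0156 + 0.0020) ≈ 21.000 × 0.1426 ≈ 2.995 mcg/mL.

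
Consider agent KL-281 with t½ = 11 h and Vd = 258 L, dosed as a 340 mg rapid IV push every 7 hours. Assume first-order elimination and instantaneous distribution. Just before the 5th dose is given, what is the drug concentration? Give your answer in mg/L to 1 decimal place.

2.0 mg/L

f = (1/2)^(τ/t½) = (1/2)^(7/11) ≈ 0.6433.
C₀ = D/Vd = 340/258 ≈ 1.318 mg/L.
Before the 5th dose, 4 doses have been given. Superposition: Cmin = C₀·(f + f² + … + f^4).
≈ 1.318 × (0.6433 + 0.4138 + 0.2662 + 0.1713) ≈ 1.318 × 1.4946 ≈ 1.970 mg/L.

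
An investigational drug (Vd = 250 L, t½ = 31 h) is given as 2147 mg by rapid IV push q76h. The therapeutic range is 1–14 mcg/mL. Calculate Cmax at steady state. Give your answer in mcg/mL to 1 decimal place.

k = ln2/t½ = ln2/31 ≈ 0.022360 h⁻¹; fraction remaining f = e^(−kτ) = e^(−0.022360×76) ≈ 0.1828.
At steady state, accumulation factor R = 1/(1 − e^(−kτ)) ≈ 1.2237.
Each bolus raises the concentration by D/Vd = 2147/250 ≈ 8.588 mcg/mL.
Steady-state peak Cmax,ss = C₀·R ≈ 8.588 × 1.2237 ≈ 10.509 mcg/mL.
Peak 10.5 mcg/mL vs MTC 14 mcg/mL: below toxic threshold.

10.5 mcg/mL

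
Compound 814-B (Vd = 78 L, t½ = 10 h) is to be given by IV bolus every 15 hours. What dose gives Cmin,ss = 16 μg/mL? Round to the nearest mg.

2282 mg

τ/t½ = 15/10 ≈ 1.5, so f = (1/2)^(15/10) ≈ 0.353553.
Cmin,ss = (D/Vd)·f/(1−f), so D = Cmin,ss·Vd·(1−f)/f.
D = 16 × 78 × (1−f)/f ≈ 16 × 78 × 1.82843 ≈ 2281.88 mg.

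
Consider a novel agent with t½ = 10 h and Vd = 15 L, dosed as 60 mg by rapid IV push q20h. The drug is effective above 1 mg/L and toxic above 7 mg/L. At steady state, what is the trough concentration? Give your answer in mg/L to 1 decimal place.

τ = 20 h = 2 half-lives, so f = (1/2)^2 = 0.25.
Accumulation ratio R = 1/(1 − f) = 1/0.75 = 4/3.
Single-dose peak C₀ = D/Vd = 60/15 = 4 mg/L.
Steady-state peak Cmax,ss = C₀·R = 4 × 4/3 ≈ 5.333 mg/L.
Steady-state trough Cmin,ss = Cmax,ss·f ≈ 5.333 × 0.25 ≈ 1.333 mg/L.
Trough 1.3 mg/L vs MEC 1 mg/L: adequate.

1.3 mg/L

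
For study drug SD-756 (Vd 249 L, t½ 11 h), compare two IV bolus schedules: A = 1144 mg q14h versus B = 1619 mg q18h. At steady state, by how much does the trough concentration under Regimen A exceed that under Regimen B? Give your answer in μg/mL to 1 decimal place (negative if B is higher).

Regimen A: f = (1/2)^(14/11) ≈ 0.4139; Cmin,ss = (1144/249)·f/(1−f) ≈ 3.245 μg/mL.
Regimen B: f = (1/2)^(18/11) ≈ 0.3217; Cmin,ss = (1619/249)·f/(1−f) ≈ 3.084 μg/mL.
Difference ≈ 3.245 − 3.084 ≈ 0.161 μg/mL.

0.2 μg/mL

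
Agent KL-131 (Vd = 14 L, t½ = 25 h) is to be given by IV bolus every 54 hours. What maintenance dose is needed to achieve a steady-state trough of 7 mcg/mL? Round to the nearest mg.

340 mg

τ/t½ = 54/25 ≈ 2.16, so f = (1/2)^(54/25) ≈ 0.223756.
Cmin,ss = (D/Vd)·f/(1−f), so D = Cmin,ss·Vd·(1−f)/f.
D = 7 × 14 × (1−f)/f ≈ 7 × 14 × 3.46915 ≈ 339.98 mg.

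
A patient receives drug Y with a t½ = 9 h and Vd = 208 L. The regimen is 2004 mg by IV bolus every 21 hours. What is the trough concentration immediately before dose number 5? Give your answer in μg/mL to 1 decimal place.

f = (1/2)^(τ/t½) = (1/2)^(21/9) ≈ 0.1984.
C₀ = D/Vd = 2004/208 ≈ 9.635 μg/mL.
Before the 5th dose, 4 doses have been given. Superposition: Cmin = C₀·(f + f² + … + f^4).
≈ 9.635 × (0.1984 + 0.0394 + 0.0078 + 0.0015) ≈ 9.635 × 0.2471 ≈ 2.381 μg/mL.

2.4 μg/mL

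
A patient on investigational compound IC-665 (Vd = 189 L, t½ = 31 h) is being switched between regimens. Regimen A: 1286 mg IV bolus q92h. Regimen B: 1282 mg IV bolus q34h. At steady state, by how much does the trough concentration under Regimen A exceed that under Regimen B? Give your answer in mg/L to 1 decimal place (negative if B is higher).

Regimen A: f = (1/2)^(92/31) ≈ 0.1278; Cmin,ss = (1286/189)·f/(1−f) ≈ 0.997 mg/L.
Regimen B: f = (1/2)^(34/31) ≈ 0.4676; Cmin,ss = (1282/189)·f/(1−f) ≈ 5.957 mg/L.
Difference ≈ 0.997 − 5.957 ≈ -4.960 mg/L.

-5.0 mg/L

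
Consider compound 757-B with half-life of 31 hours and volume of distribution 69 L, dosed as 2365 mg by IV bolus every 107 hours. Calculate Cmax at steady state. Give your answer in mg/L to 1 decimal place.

τ/t½ = 107/31 ≈ 3.4516, so fraction remaining f = (1/2)^(107/31) ≈ 0.0914.
At steady state, accumulation factor R = 1/(1 − e^(−kτ)) ≈ 1.1006.
Single-dose peak C₀ = D/Vd = 2365/69 ≈ 34.275 mg/L.
Steady-state peak Cmax,ss = C₀·R ≈ 34.275 × 1.1006 ≈ 37.723 mg/L.

37.7 mg/L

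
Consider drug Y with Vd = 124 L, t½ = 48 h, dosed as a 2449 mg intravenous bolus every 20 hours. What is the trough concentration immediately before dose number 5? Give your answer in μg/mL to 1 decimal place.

f = (1/2)^(τ/t½) = (1/2)^(20/48) ≈ 0.7492.
C₀ = D/Vd = 2449/124 ≈ 19.750 μg/mL.
Before the 5th dose, 4 doses have been given. Superposition: Cmin = C₀·(f + f² + … + f^4).
≈ 19.750 × (0.7492 + 0.5613 + 0.4205 + 0.3151) ≈ 19.750 × 2.0461 ≈ 40.410 μg/mL.

40.4 μg/mL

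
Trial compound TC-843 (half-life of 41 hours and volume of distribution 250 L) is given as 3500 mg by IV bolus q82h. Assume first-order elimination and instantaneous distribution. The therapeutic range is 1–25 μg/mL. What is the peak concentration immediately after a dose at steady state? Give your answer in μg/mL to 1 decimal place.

τ = 82 h = 2 half-lives, so f = (1/2)^2 = 0.25.
At steady state, R = 1/(1 − 0.25) = 4/3.
Single-dose peak C₀ = D/Vd = 3500/250 = 14 μg/mL.
Steady-state peak Cmax,ss = C₀·R = 14 × 4/3 ≈ 18.667 μg/mL.
Peak 18.7 μg/mL vs MTC 25 μg/mL: below toxic threshold.

18.7 μg/mL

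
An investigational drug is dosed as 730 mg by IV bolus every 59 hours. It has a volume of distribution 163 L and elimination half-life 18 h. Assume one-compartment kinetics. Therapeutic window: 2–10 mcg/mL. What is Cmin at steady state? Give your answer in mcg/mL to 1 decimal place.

0.5 mcg/mL

τ/t½ = 59/18 ≈ 3.2778, so fraction remaining f = (1/2)^(59/18) ≈ 0.1031.
At steady state, accumulation factor R = 1/(1 − e^(−kτ)) ≈ 1.1150.
Each bolus raises the concentration by D/Vd = 730/163 ≈ 4.479 mcg/mL.
Cmax,ss = C₀/(1 − f) ≈ 4.479/0.8969 ≈ 4.994 mcg/mL.
One interval later, Cmin,ss = Cmax,ss·e^(−kτ) ≈ 4.994 × 0.1031 ≈ 0.515 mcg/mL.
Trough 0.5 mcg/mL vs MEC 2 mcg/mL: subtherapeutic.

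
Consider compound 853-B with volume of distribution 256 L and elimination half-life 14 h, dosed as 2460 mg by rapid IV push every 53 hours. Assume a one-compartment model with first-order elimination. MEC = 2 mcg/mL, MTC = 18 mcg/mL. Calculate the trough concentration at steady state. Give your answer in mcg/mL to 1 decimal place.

0.8 mcg/mL

τ/t½ = 53/14 ≈ 3.7857, so fraction remaining f = (1/2)^(53/14) ≈ 0.0725.
Single-dose peak C₀ = D/Vd = 2460/256 ≈ 9.609 mcg/mL.
Steady-state trough Cmin,ss = C₀·f/(1−f) ≈ 9.609 × 0.0725/0.9275 ≈ 0.751 mcg/mL.
Trough 0.8 mcg/mL vs MEC 2 mcg/mL: subtherapeutic.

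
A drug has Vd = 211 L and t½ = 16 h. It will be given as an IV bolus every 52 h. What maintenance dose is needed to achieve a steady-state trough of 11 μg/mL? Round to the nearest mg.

19760 mg

τ/t½ = 52/16 ≈ 3.25, so f = (1/2)^(52/16) ≈ 0.105112.
Cmin,ss = (D/Vd)·f/(1−f), so D = Cmin,ss·Vd·(1−f)/f.
D = 11 × 211 × (1−f)/f ≈ 11 × 211 × 8.51366 ≈ 19760.20 mg.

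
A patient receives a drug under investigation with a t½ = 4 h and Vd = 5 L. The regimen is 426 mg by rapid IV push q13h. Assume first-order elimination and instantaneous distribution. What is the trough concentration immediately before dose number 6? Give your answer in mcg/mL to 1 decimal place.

f = (1/2)^(τ/t½) = (1/2)^(13/4) ≈ 0.1051.
C₀ = D/Vd = 426/5 ≈ 85.200 mcg/mL.
Before the 6th dose, 5 doses have been given. Superposition: Cmin = C₀·(f + f² + … + f^5).
≈ 85.200 × (0.1051 + 0.0110 + 0.0012 + 0.0001 + 0.0000) ≈ 85.200 × 0.1174 ≈ 10.002 mcg/mL.

10.0 mcg/mL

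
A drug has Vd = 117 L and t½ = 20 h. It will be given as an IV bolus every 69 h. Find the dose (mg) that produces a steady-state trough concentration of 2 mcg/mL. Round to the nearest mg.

2323 mg

τ/t½ = 69/20 ≈ 3.45, so f = (1/2)^(69/20) ≈ 0.091505.
Cmin,ss = (D/Vd)·f/(1−f), so D = Cmin,ss·Vd·(1−f)/f.
D = 2 × 117 × (1−f)/f ≈ 2 × 117 × 9.92836 ≈ 2323.24 mg.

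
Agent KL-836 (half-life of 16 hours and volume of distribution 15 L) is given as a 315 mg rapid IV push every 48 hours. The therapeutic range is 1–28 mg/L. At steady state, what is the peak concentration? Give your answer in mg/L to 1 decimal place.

24.0 mg/L

τ = 48 h = 3 half-lives, so f = (1/2)^3 = 0.125.
Accumulation ratio R = 1/(1 − f) = 1/0.875 = 8/7.
Single-dose peak C₀ = D/Vd = 315/15 = 21 mg/L.
Steady-state peak Cmax,ss = C₀·R = 21 × 8/7 ≈ 24.000 mg/L.
Peak 24.0 mg/L vs MTC 28 mg/L: below toxic threshold.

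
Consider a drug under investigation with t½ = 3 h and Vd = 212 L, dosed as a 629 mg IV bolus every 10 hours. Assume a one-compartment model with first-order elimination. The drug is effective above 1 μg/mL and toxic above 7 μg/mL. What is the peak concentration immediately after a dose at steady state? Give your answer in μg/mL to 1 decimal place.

3.3 μg/mL

τ/t½ = 10/3 ≈ 3.3333, so fraction remaining f = (1/2)^(10/3) ≈ 0.0992.
At steady state, accumulation factor R = 1/(1 − e^(−kτ)) ≈ 1.1101.
Single-dose peak C₀ = D/Vd = 629/212 ≈ 2.967 μg/mL.
Steady-state peak Cmax,ss = C₀·R ≈ 2.967 × 1.1101 ≈ 3.294 μg/mL.
Peak 3.3 μg/mL vs MTC 7 μg/mL: below toxic threshold.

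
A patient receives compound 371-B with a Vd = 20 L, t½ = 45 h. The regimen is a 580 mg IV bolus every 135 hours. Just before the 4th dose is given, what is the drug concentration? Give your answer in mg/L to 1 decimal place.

4.1 mg/L

f = (1/2)^(τ/t½) = (1/2)^(135/45) ≈ 0.1250.
C₀ = D/Vd = 580/20 ≈ 29.000 mg/L.
Before the 4th dose, 3 doses have been given. Superposition: Cmin = C₀·(f + f² + … + f^3).
≈ 29.000 × (0.1250 + 0.0156 + 0.0020) ≈ 29.000 × 0.1426 ≈ 4.135 mg/L.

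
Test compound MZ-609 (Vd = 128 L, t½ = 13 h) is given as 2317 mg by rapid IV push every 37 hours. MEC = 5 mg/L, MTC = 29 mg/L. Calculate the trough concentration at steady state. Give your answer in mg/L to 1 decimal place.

Over one 37-h interval, 37/13 ≈ 2.8462 half-lives elapse, leaving f ≈ 0.1391 of each dose.
Single-dose peak C₀ = D/Vd = 2317/128 ≈ 18.102 mg/L.
Steady-state trough Cmin,ss = C₀·f/(1−f) ≈ 18.102 × 0.1391/0.8609 ≈ 2.925 mg/L.
Trough 2.9 mg/L vs MEC 5 mg/L: subtherapeutic.

2.9 mg/L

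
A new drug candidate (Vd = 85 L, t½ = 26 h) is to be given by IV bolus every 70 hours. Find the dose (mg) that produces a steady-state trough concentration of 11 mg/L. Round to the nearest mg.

τ/t½ = 70/26 ≈ 2.6923, so f = (1/2)^(70/26) ≈ 0.154716.
Cmin,ss = (D/Vd)·f/(1−f), so D = Cmin,ss·Vd·(1−f)/f.
D = 11 × 85 × (1−f)/f ≈ 11 × 85 × 5.46346 ≈ 5108.34 mg.

5108 mg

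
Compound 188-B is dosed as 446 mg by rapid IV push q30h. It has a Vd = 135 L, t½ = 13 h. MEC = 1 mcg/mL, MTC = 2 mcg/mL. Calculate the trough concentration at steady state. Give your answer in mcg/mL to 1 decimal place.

k = ln2/t½ = ln2/13 ≈ 0.053319 h⁻¹; fraction remaining f = e^(−kτ) = e^(−0.053319×30) ≈ 0.2020.
Accumulation ratio R = 1/(1 − f) ≈ 1/0.7980 ≈ 1.2531.
Single-dose peak C₀ = D/Vd = 446/135 ≈ 3.304 mcg/mL.
Steady-state peak Cmax,ss = C₀·R ≈ 3.304 × 1.2531 ≈ 4.140 mcg/mL.
Steady-state trough Cmin,ss = Cmax,ss·f ≈ 4.140 × 0.2020 ≈ 0.836 mcg/mL.
Trough 0.8 mcg/mL vs MEC 1 mcg/mL: subtherapeutic.

0.8 mcg/mL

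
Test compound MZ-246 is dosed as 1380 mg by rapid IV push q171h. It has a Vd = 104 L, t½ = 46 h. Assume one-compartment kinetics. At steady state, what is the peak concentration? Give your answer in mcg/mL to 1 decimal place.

14.4 mcg/mL

k = ln2/t½ = ln2/46 ≈ 0.015068 h⁻¹; fraction remaining f = e^(−kτ) = e^(−0.015068×171) ≈ 0.0760.
At steady state, accumulation factor R = 1/(1 − e^(−kτ)) ≈ 1.0823.
Single-dose peak C₀ = D/Vd = 1380/104 ≈ 13.269 mcg/mL.
Steady-state peak Cmax,ss = C₀·R ≈ 13.269 × 1.0823 ≈ 14.361 mcg/mL.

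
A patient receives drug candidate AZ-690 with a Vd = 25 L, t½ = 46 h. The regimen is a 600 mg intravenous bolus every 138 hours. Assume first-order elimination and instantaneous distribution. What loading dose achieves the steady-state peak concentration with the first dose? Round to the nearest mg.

f = (1/2)^(138/46) ≈ 0.125000; accumulation ratio R = 1/(1−f) ≈ 1.14286.
Loading dose to hit Cmax,ss on first dose: D_load = D_maint·R ≈ 600 × 1.14286 ≈ 685.72 mg.

686 mg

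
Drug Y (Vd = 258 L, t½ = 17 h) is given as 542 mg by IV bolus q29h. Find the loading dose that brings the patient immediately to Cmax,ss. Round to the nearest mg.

782 mg

f = (1/2)^(29/17) ≈ 0.306534; accumulation ratio R = 1/(1−f) ≈ 1.44203.
Loading dose to hit Cmax,ss on first dose: D_load = D_maint·R ≈ 542 × 1.44203 ≈ 781.58 mg.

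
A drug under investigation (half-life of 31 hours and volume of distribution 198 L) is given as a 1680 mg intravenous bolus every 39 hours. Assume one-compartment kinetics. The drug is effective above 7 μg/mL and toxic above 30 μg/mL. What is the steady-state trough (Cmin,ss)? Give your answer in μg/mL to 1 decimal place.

Over one 39-h interval, 39/31 ≈ 1.2581 half-lives elapse, leaving f ≈ 0.4181 of each dose.
At steady state, accumulation factor R = 1/(1 − e^(−kτ)) ≈ 1.7185.
Each bolus raises the concentration by D/Vd = 1680/198 ≈ 8.485 μg/mL.
Cmax,ss = C₀/(1 − f) ≈ 8.485/0.5819 ≈ 14.582 μg/mL.
One interval later, Cmin,ss = Cmax,ss·e^(−kτ) ≈ 14.582 × 0.4181 ≈ 6.097 μg/mL.
Trough 6.1 μg/mL vs MEC 7 μg/mL: subtherapeutic.

6.1 μg/mL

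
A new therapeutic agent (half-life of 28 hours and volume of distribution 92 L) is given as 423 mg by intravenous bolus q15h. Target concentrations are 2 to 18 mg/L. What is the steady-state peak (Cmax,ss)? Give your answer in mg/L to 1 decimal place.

k = ln2/t½ = ln2/28 ≈ 0.024755 h⁻¹; fraction remaining f = e^(−kτ) = e^(−0.024755×15) ≈ 0.6898.
Accumulation ratio R = 1/(1 − f) ≈ 1/0.3102 ≈ 3.2237.
Each bolus raises the concentration by D/Vd = 423/92 ≈ 4.598 mg/L.
Steady-state peak Cmax,ss = C₀·R ≈ 4.598 × 3.2237 ≈ 14.823 mg/L.
Peak 14.8 mg/L vs MTC 18 mg/L: below toxic threshold.

14.8 mg/L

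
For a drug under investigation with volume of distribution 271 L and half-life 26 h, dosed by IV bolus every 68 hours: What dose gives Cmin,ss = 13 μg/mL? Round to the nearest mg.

τ/t½ = 68/26 ≈ 2.6154, so f = (1/2)^(68/26) ≈ 0.163189.
Cmin,ss = (D/Vd)·f/(1−f), so D = Cmin,ss·Vd·(1−f)/f.
D = 13 × 271 × (1−f)/f ≈ 13 × 271 × 5.12786 ≈ 18065.45 mg.

18065 mg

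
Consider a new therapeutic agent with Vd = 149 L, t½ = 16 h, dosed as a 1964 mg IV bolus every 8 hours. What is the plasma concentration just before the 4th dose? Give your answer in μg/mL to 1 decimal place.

20.6 μg/mL

f = (1/2)^(τ/t½) = (1/2)^(8/16) ≈ 0.7071.
C₀ = D/Vd = 1964/149 ≈ 13.181 μg/mL.
Before the 4th dose, 3 doses have been given. Superposition: Cmin = C₀·(f + f² + … + f^3).
≈ 13.181 × (0.7071 + 0.5000 + 0.3535) ≈ 13.181 × 1.5606 ≈ 20.570 μg/mL.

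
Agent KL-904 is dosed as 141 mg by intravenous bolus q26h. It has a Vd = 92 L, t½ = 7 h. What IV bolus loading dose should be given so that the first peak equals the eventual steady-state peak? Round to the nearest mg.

153 mg

f = (1/2)^(26/7) ≈ 0.076188; accumulation ratio R = 1/(1−f) ≈ 1.08247.
Loading dose to hit Cmax,ss on first dose: D_load = D_maint·R ≈ 141 × 1.08247 ≈ 152.63 mg.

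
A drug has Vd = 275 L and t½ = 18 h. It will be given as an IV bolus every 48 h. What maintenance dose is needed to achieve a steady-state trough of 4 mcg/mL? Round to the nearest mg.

τ/t½ = 48/18 ≈ 2.6667, so f = (1/2)^(48/18) ≈ 0.157490.
Cmin,ss = (D/Vd)·f/(1−f), so D = Cmin,ss·Vd·(1−f)/f.
D = 4 × 275 × (1−f)/f ≈ 4 × 275 × 5.34961 ≈ 5884.57 mg.

5885 mg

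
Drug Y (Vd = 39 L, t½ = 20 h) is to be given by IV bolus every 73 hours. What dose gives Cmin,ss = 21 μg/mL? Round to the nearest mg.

τ/t½ = 73/20 ≈ 3.65, so f = (1/2)^(73/20) ≈ 0.079660.
Cmin,ss = (D/Vd)·f/(1−f), so D = Cmin,ss·Vd·(1−f)/f.
D = 21 × 39 × (1−f)/f ≈ 21 × 39 × 11.55335 ≈ 9462.19 mg.

9462 mg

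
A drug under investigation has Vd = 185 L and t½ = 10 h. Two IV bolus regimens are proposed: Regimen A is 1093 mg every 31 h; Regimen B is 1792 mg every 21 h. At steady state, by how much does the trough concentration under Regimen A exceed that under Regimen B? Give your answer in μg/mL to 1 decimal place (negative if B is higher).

-2.2 μg/mL

Regimen A: f = (1/2)^(31/10) ≈ 0.1166; Cmin,ss = (1093/185)·f/(1−f) ≈ 0.780 μg/mL.
Regimen B: f = (1/2)^(21/10) ≈ 0.2333; Cmin,ss = (1792/185)·f/(1−f) ≈ 2.948 μg/mL.
Difference ≈ 0.780 − 2.948 ≈ -2.168 μg/mL.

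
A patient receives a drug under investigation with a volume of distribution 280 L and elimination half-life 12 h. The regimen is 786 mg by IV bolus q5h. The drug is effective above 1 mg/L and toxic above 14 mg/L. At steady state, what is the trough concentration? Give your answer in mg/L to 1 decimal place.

8.4 mg/L

k = ln2/t½ = ln2/12 ≈ 0.057762 h⁻¹; fraction remaining f = e^(−kτ) = e^(−0.057762×5) ≈ 0.7492.
Single-dose peak C₀ = D/Vd = 786/280 ≈ 2.807 mg/L.
Steady-state trough Cmin,ss = C₀·f/(1−f) ≈ 2.807 × 0.7492/0.2508 ≈ 8.385 mg/L.
Trough 8.4 mg/L vs MEC 1 mg/L: adequate.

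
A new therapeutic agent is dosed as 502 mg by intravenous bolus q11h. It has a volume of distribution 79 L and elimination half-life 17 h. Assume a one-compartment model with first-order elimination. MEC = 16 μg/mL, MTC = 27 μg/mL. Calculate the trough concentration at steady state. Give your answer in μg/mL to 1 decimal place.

11.2 μg/mL

τ/t½ = 11/17 ≈ 0.64706, so fraction remaining f = (1/2)^(11/17) ≈ 0.6386.
Accumulation ratio R = 1/(1 − f) ≈ 1/0.3614 ≈ 2.7670.
Single-dose peak C₀ = D/Vd = 502/79 ≈ 6.354 μg/mL.
Steady-state peak Cmax,ss = C₀·R ≈ 6.354 × 2.7670 ≈ 17.582 μg/mL.
One interval later, Cmin,ss = Cmax,ss·e^(−kτ) ≈ 17.582 × 0.6386 ≈ 11.228 μg/mL.
Trough 11.2 μg/mL vs MEC 16 μg/mL: subtherapeutic.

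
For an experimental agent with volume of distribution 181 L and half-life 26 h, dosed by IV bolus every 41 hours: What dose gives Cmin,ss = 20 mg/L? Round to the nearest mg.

τ/t½ = 41/26 ≈ 1.5769, so f = (1/2)^(41/26) ≈ 0.335196.
Cmin,ss = (D/Vd)·f/(1−f), so D = Cmin,ss·Vd·(1−f)/f.
D = 20 × 181 × (1−f)/f ≈ 20 × 181 × 1.98333 ≈ 7179.65 mg.

7180 mg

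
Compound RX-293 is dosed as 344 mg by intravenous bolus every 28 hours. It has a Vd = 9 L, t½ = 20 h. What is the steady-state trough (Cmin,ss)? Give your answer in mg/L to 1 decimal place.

23.3 mg/L

k = ln2/t½ = ln2/20 ≈ 0.034657 h⁻¹; fraction remaining f = e^(−kτ) = e^(−0.034657×28) ≈ 0.3789.
Each bolus raises the concentration by D/Vd = 344/9 ≈ 38.222 mg/L.
Steady-state trough Cmin,ss = C₀·f/(1−f) ≈ 38.222 × 0.3789/0.6211 ≈ 23.317 mg/L.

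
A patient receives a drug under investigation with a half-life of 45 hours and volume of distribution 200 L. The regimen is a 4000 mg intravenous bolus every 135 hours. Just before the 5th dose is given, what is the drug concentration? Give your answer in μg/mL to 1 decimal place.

f = (1/2)^(τ/t½) = (1/2)^(135/45) ≈ 0.1250.
C₀ = D/Vd = 4000/200 ≈ 20.000 μg/mL.
Before the 5th dose, 4 doses have been given. Superposition: Cmin = C₀·(f + f² + … + f^4).
≈ 20.000 × (0.1250 + 0.0156 + 0.0020 + 0.0002) ≈ 20.000 × 0.1428 ≈ 2.856 μg/mL.

2.9 μg/mL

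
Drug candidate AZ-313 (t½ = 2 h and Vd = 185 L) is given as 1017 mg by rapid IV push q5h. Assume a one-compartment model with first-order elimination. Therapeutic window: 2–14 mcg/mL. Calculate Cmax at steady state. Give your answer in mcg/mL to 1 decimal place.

k = ln2/t½ = ln2/2 ≈ 0.346574 h⁻¹; fraction remaining f = e^(−kτ) = e^(−0.346574×5) ≈ 0.1768.
At steady state, accumulation factor R = 1/(1 − e^(−kτ)) ≈ 1.2148.
Each bolus raises the concentration by D/Vd = 1017/185 ≈ 5.497 mcg/mL.
Cmax,ss = C₀/(1 − f) ≈ 5.497/0.8232 ≈ 6.678 mcg/mL.
Peak 6.7 mcg/mL vs MTC 14 mcg/mL: below toxic threshold.

6.7 mcg/mL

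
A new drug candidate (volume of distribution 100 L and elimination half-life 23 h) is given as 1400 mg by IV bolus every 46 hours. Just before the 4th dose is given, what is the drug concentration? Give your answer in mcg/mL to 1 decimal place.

f = (1/2)^(τ/t½) = (1/2)^(46/23) ≈ 0.2500.
C₀ = D/Vd = 1400/100 ≈ 14.000 mcg/mL.
Before the 4th dose, 3 doses have been given. Superposition: Cmin = C₀·(f + f² + … + f^3).
≈ 14.000 × (0.2500 + 0.0625 + 0.0156) ≈ 14.000 × 0.3281 ≈ 4.593 mcg/mL.

4.6 mcg/mL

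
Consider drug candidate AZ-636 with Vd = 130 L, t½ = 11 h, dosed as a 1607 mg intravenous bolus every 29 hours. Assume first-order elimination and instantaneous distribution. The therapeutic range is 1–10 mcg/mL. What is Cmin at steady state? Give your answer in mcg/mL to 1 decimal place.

2.4 mcg/mL

k = ln2/t½ = ln2/11 ≈ 0.063013 h⁻¹; fraction remaining f = e^(−kτ) = e^(−0.063013×29) ≈ 0.1608.
At steady state, accumulation factor R = 1/(1 − e^(−kτ)) ≈ 1.1916.
Single-dose peak C₀ = D/Vd = 1607/130 ≈ 12.362 mcg/mL.
Cmax,ss = C₀/(1 − f) ≈ 12.362/0.8392 ≈ 14.731 mcg/mL.
Steady-state trough Cmin,ss = Cmax,ss·f ≈ 14.731 × 0.1608 ≈ 2.369 mcg/mL.
Trough 2.4 mcg/mL vs MEC 1 mcg/mL: adequate.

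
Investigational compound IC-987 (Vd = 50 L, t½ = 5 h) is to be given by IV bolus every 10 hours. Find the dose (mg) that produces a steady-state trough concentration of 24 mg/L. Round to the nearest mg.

τ/t½ = 10/5 ≈ 2, so f = (1/2)^(10/5) ≈ 0.250000.
Cmin,ss = (D/Vd)·f/(1−f), so D = Cmin,ss·Vd·(1−f)/f.
D = 24 × 50 × (1−f)/f ≈ 24 × 50 × 3.00000 ≈ 3600.00 mg.

3600 mg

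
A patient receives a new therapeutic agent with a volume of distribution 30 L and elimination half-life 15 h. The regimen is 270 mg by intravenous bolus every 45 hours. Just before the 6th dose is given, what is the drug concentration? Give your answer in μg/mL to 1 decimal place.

f = (1/2)^(τ/t½) = (1/2)^(45/15) ≈ 0.1250.
C₀ = D/Vd = 270/30 ≈ 9.000 μg/mL.
Before the 6th dose, 5 doses have been given. Superposition: Cmin = C₀·(f + f² + … + f^5).
≈ 9.000 × (0.1250 + 0.0156 + 0.0020 + 0.0002 + 0.0000) ≈ 9.000 × 0.1428 ≈ 1.285 μg/mL.

1.3 μg/mL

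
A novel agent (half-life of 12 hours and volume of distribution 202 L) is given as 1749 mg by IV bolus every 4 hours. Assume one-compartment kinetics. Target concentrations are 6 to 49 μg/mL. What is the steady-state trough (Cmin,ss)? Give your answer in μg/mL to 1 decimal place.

τ/t½ = 4/12 ≈ 0.33333, so fraction remaining f = (1/2)^(4/12) ≈ 0.7937.
Accumulation ratio R = 1/(1 − f) ≈ 1/0.2063 ≈ 4.8473.
Single-dose peak C₀ = D/Vd = 1749/202 ≈ 8.658 μg/mL.
Steady-state peak Cmax,ss = C₀·R ≈ 8.658 × 4.8473 ≈ 41.968 μg/mL.
One interval later, Cmin,ss = Cmax,ss·e^(−kτ) ≈ 41.968 × 0.7937 ≈ 33.310 μg/mL.
Trough 33.3 μg/mL vs MEC 6 μg/mL: adequate.

33.3 μg/mL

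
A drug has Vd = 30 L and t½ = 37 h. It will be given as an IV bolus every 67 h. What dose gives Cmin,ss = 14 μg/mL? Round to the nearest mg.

1054 mg

τ/t½ = 67/37 ≈ 1.8108, so f = (1/2)^(67/37) ≈ 0.285031.
Cmin,ss = (D/Vd)·f/(1−f), so D = Cmin,ss·Vd·(1−f)/f.
D = 14 × 30 × (1−f)/f ≈ 14 × 30 × 2.50839 ≈ 1053.52 mg.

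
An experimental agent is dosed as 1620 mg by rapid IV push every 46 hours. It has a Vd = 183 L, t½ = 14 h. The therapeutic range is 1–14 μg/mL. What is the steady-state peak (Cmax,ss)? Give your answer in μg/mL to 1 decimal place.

9.9 μg/mL

τ/t½ = 46/14 ≈ 3.2857, so fraction remaining f = (1/2)^(46/14) ≈ 0.1025.
Accumulation ratio R = 1/(1 − f) ≈ 1/0.8975 ≈ 1.1142.
Single-dose peak C₀ = D/Vd = 1620/183 ≈ 8.852 μg/mL.
Steady-state peak Cmax,ss = C₀·R ≈ 8.852 × 1.1142 ≈ 9.863 μg/mL.
Peak 9.9 μg/mL vs MTC 14 μg/mL: below toxic threshold.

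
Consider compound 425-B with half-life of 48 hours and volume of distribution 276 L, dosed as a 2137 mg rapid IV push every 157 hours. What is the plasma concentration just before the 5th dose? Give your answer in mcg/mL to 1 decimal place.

0.9 mcg/mL

f = (1/2)^(τ/t½) = (1/2)^(157/48) ≈ 0.1036.
C₀ = D/Vd = 2137/276 ≈ 7.743 mcg/mL.
Before the 5th dose, 4 doses have been given. Superposition: Cmin = C₀·(f + f² + … + f^4).
≈ 7.743 × (0.1036 + 0.0107 + 0.0011 + 0.0001) ≈ 7.743 × 0.1155 ≈ 0.894 mcg/mL.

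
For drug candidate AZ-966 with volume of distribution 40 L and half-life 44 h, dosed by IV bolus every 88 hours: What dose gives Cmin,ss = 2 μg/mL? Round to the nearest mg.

τ/t½ = 88/44 ≈ 2, so f = (1/2)^(88/44) ≈ 0.250000.
Cmin,ss = (D/Vd)·f/(1−f), so D = Cmin,ss·Vd·(1−f)/f.
D = 2 × 40 × (1−f)/f ≈ 2 × 40 × 3.00000 ≈ 240.00 mg.

240 mg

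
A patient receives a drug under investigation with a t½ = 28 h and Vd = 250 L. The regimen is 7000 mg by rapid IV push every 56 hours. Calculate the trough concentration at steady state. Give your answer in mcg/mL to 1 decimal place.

τ = 56 h = 2 half-lives, so f = (1/2)^2 = 0.25.
At steady state, R = 1/(1 − 0.25) = 4/3.
Single-dose peak C₀ = D/Vd = 7000/250 = 28 mcg/mL.
Steady-state peak Cmax,ss = C₀·R = 28 × 4/3 ≈ 37.333 mcg/mL.
Steady-state trough Cmin,ss = Cmax,ss·f ≈ 37.333 × 0.25 ≈ 9.333 mcg/mL.

9.3 mcg/mL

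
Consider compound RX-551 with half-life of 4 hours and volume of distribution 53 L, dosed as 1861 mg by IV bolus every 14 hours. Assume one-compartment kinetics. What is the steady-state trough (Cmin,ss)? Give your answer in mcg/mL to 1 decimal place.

3.4 mcg/mL

τ/t½ = 14/4 ≈ 3.5, so fraction remaining f = (1/2)^(14/4) ≈ 0.0884.
Single-dose peak C₀ = D/Vd = 1861/53 ≈ 35.113 mcg/mL.
Steady-state trough Cmin,ss = C₀·f/(1−f) ≈ 35.113 × 0.0884/0.9116 ≈ 3.405 mcg/mL.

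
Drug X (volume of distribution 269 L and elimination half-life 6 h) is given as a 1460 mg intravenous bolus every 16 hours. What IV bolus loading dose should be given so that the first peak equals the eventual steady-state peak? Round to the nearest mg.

f = (1/2)^(16/6) ≈ 0.157490; accumulation ratio R = 1/(1−f) ≈ 1.18693.
Loading dose to hit Cmax,ss on first dose: D_load = D_maint·R ≈ 1460 × 1.18693 ≈ 1732.92 mg.

1733 mg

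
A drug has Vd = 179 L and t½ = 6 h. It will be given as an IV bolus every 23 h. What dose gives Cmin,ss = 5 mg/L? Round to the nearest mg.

τ/t½ = 23/6 ≈ 3.8333, so f = (1/2)^(23/6) ≈ 0.070154.
Cmin,ss = (D/Vd)·f/(1−f), so D = Cmin,ss·Vd·(1−f)/f.
D = 5 × 179 × (1−f)/f ≈ 5 × 179 × 13.25435 ≈ 11862.64 mg.

11863 mg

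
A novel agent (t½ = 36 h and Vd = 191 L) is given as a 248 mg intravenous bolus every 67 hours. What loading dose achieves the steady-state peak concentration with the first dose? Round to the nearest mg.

f = (1/2)^(67/36) ≈ 0.275264; accumulation ratio R = 1/(1−f) ≈ 1.37981.
Loading dose to hit Cmax,ss on first dose: D_load = D_maint·R ≈ 248 × 1.37981 ≈ 342.19 mg.

342 mg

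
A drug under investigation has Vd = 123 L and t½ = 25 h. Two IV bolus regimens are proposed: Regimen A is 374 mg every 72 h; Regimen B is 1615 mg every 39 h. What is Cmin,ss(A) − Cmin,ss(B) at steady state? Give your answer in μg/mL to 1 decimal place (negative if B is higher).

-6.3 μg/mL

Regimen A: f = (1/2)^(72/25) ≈ 0.1358; Cmin,ss = (374/123)·f/(1−f) ≈ 0.478 μg/mL.
Regimen B: f = (1/2)^(39/25) ≈ 0.3392; Cmin,ss = (1615/123)·f/(1−f) ≈ 6.740 μg/mL.
Difference ≈ 0.478 − 6.740 ≈ -6.262 μg/mL.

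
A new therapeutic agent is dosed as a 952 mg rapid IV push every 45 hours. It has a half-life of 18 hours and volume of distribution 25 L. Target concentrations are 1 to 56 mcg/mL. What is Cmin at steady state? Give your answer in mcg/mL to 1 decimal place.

k = ln2/t½ = ln2/18 ≈ 0.038508 h⁻¹; fraction remaining f = e^(−kτ) = e^(−0.038508×45) ≈ 0.1768.
Accumulation ratio R = 1/(1 − f) ≈ 1/0.8232 ≈ 1.2148.
Each bolus raises the concentration by D/Vd = 952/25 ≈ 38.080 mcg/mL.
Cmax,ss = C₀/(1 − f) ≈ 38.080/0.8232 ≈ 46.259 mcg/mL.
Steady-state trough Cmin,ss = Cmax,ss·f ≈ 46.259 × 0.1768 ≈ 8.179 mcg/mL.
Trough 8.2 mcg/mL vs MEC 1 mcg/mL: adequate.

8.2 mcg/mL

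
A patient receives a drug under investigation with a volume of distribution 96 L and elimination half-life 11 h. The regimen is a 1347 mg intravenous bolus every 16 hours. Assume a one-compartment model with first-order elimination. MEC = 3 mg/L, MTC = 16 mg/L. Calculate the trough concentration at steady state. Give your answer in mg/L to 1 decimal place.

k = ln2/t½ = ln2/11 ≈ 0.063013 h⁻¹; fraction remaining f = e^(−kτ) = e^(−0.063013×16) ≈ 0.3649.
At steady state, accumulation factor R = 1/(1 − e^(−kτ)) ≈ 1.5746.
Single-dose peak C₀ = D/Vd = 1347/96 ≈ 14.031 mg/L.
Cmax,ss = C₀/(1 − f) ≈ 14.031/0.6351 ≈ 22.093 mg/L.
One interval later, Cmin,ss = Cmax,ss·e^(−kτ) ≈ 22.093 × 0.3649 ≈ 8.062 mg/L.
Trough 8.1 mg/L vs MEC 3 mg/L: adequate.

8.1 mg/L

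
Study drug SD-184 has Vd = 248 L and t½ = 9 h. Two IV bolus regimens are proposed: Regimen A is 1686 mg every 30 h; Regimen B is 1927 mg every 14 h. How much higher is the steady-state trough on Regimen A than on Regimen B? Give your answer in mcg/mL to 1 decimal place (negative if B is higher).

Regimen A: f = (1/2)^(30/9) ≈ 0.0992; Cmin,ss = (1686/248)·f/(1−f) ≈ 0.749 mcg/mL.
Regimen B: f = (1/2)^(14/9) ≈ 0.3402; Cmin,ss = (1927/248)·f/(1−f) ≈ 4.006 mcg/mL.
Difference ≈ 0.749 − 4.006 ≈ -3.257 mcg/mL.

-3.3 mcg/mL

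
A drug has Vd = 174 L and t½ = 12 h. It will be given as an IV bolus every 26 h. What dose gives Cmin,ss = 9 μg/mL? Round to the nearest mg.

τ/t½ = 26/12 ≈ 2.1667, so f = (1/2)^(26/12) ≈ 0.222725.
Cmin,ss = (D/Vd)·f/(1−f), so D = Cmin,ss·Vd·(1−f)/f.
D = 9 × 174 × (1−f)/f ≈ 9 × 174 × 3.48984 ≈ 5465.09 mg.

5465 mg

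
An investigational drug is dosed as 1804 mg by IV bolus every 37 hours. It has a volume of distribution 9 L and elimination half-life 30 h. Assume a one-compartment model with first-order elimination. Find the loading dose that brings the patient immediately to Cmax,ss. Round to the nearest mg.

f = (1/2)^(37/30) ≈ 0.425334; accumulation ratio R = 1/(1−f) ≈ 1.74014.
Loading dose to hit Cmax,ss on first dose: D_load = D_maint·R ≈ 1804 × 1.74014 ≈ 3139.21 mg.

3139 mg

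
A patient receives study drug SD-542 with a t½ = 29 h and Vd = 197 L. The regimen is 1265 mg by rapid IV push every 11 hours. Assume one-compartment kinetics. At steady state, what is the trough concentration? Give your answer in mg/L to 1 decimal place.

21.4 mg/L

τ/t½ = 11/29 ≈ 0.37931, so fraction remaining f = (1/2)^(11/29) ≈ 0.7688.
Accumulation ratio R = 1/(1 − f) ≈ 1/0.2312 ≈ 4.3253.
Single-dose peak C₀ = D/Vd = 1265/197 ≈ 6.421 mg/L.
Cmax,ss = C₀/(1 − f) ≈ 6.421/0.2312 ≈ 27.772 mg/L.
One interval later, Cmin,ss = Cmax,ss·e^(−kτ) ≈ 27.772 × 0.7688 ≈ 21.351 mg/L.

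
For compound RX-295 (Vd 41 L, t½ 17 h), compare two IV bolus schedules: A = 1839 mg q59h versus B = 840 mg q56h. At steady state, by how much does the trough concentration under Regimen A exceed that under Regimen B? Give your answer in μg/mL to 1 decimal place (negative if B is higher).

2.1 μg/mL

Regimen A: f = (1/2)^(59/17) ≈ 0.0902; Cmin,ss = (1839/41)·f/(1−f) ≈ 4.447 μg/mL.
Regimen B: f = (1/2)^(56/17) ≈ 0.1019; Cmin,ss = (840/41)·f/(1−f) ≈ 2.325 μg/mL.
Difference ≈ 4.447 − 2.325 ≈ 2.122 μg/mL.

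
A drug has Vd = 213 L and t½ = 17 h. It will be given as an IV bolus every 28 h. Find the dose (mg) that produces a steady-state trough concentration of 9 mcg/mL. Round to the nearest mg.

τ/t½ = 28/17 ≈ 1.6471, so f = (1/2)^(28/17) ≈ 0.319290.
Cmin,ss = (D/Vd)·f/(1−f), so D = Cmin,ss·Vd·(1−f)/f.
D = 9 × 213 × (1−f)/f ≈ 9 × 213 × 2.13195 ≈ 4086.95 mg.

4087 mg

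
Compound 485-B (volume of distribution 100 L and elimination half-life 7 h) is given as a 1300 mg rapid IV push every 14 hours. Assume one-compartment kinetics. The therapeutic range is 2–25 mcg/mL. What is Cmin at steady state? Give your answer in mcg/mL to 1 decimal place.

4.3 mcg/mL

τ = 14 h = 2 half-lives, so f = (1/2)^2 = 0.25.
At steady state, R = 1/(1 − 0.25) = 4/3.
Single-dose peak C₀ = D/Vd = 1300/100 = 13 mcg/mL.
Steady-state peak Cmax,ss = C₀·R = 13 × 4/3 ≈ 17.333 mcg/mL.
Steady-state trough Cmin,ss = Cmax,ss·f ≈ 17.333 × 0.25 ≈ 4.333 mcg/mL.
Trough 4.3 mcg/mL vs MEC 2 mcg/mL: adequate.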